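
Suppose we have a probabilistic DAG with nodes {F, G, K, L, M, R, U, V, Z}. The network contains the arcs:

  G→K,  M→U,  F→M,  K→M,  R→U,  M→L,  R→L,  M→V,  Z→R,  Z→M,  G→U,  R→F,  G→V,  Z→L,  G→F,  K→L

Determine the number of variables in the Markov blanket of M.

8

The Markov blanket of a node is its parents, its children, and the other parents of its children.
M has children L, U, V.
Pa(M) = {F, K, Z}.
Co-parents of M (other parents of its children):
  V: G
  U: G, R
  L: K, R, Z
MB(M) = {F, G, K, L, R, U, V, Z}, which has 8 nodes.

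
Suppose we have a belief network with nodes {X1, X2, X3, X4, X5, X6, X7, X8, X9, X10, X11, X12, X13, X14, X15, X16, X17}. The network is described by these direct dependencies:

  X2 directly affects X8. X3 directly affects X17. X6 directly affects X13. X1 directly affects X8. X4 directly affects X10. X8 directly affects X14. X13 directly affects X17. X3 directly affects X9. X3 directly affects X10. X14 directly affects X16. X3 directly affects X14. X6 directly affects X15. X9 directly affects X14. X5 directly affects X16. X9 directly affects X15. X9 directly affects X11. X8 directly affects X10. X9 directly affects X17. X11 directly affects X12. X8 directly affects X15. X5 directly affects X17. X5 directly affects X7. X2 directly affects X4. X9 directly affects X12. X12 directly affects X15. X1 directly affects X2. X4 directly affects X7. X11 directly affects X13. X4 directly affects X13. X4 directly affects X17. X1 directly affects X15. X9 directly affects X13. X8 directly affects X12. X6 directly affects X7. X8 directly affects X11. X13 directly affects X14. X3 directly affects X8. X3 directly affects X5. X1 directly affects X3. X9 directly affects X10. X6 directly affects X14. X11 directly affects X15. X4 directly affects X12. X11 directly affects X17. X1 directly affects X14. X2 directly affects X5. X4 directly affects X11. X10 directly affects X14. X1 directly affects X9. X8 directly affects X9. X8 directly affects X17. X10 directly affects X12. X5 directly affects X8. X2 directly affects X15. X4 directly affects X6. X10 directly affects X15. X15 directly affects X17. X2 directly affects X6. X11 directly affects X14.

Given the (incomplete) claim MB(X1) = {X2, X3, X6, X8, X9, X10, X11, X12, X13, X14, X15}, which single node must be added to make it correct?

X1's children: X2, X3, X8, X9, X14, X15.
Parents of X1: none.
For each child, the remaining parents (spouses of X1):
  X2: —
  X3: —
  X8: X2, X3, X5
  X9: X3, X8
  X14: X3, X6, X8, X9, X10, X11, X13
  X15: X2, X6, X8, X9, X10, X11, X12
MB(X1) = {X2, X3, X5, X6, X8, X9, X10, X11, X12, X13, X14, X15}.
Comparing with the claimed set, X5 is missing.

X5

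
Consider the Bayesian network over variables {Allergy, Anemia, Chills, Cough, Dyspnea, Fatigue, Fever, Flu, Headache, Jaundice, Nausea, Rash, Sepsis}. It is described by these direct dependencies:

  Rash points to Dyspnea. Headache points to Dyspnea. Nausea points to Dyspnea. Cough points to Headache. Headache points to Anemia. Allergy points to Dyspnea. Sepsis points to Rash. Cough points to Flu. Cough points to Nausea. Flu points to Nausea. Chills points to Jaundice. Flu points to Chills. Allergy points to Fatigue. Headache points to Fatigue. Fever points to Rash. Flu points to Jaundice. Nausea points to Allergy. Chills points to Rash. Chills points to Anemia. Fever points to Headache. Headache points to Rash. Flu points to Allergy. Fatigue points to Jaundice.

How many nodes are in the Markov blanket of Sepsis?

4

The Markov blanket of a node is its parents, its children, and the other parents of its children.
Sepsis has no parents.
Children of Sepsis: Rash.
Co-parents of Sepsis (other parents of its children):
  Rash's other parents are Chills, Fever, Headache.
MB(Sepsis) = {Chills, Fever, Headache, Rash}, which has 4 nodes.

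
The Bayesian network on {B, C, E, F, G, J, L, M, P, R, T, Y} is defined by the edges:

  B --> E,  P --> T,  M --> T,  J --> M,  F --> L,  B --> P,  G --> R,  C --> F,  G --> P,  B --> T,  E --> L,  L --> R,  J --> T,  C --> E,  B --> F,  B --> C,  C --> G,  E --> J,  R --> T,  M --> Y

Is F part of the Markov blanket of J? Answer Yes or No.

A node's Markov blanket = Pa ∪ Ch ∪ (parents of Ch other than the node itself).
Parents of J: E.
J has children M, T.
For each child, the remaining parents (spouses of J):
  M: no additional parents.
  T also has parents B, M, P, R.
MB(J) = {B, E, M, P, R, T}; F is not in this set.

No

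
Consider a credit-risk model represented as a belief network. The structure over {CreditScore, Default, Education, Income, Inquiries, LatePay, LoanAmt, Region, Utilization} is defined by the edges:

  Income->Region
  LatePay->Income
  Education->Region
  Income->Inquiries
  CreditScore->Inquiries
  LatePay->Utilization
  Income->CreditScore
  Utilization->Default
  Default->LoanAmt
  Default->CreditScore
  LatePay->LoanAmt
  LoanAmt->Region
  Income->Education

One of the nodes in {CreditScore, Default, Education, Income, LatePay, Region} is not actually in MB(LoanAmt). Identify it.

The Markov blanket of a node is its parents, its children, and the other parents of its children.
Children of LoanAmt: Region.
LoanAmt has parents Default, LatePay.
For each child, the remaining parents (spouses of LoanAmt):
  Region also has parents Education, Income.
MB(LoanAmt) = {Default, Education, Income, LatePay, Region}.
CreditScore is neither a parent, child, nor co-parent of LoanAmt, so it does not belong.

CreditScore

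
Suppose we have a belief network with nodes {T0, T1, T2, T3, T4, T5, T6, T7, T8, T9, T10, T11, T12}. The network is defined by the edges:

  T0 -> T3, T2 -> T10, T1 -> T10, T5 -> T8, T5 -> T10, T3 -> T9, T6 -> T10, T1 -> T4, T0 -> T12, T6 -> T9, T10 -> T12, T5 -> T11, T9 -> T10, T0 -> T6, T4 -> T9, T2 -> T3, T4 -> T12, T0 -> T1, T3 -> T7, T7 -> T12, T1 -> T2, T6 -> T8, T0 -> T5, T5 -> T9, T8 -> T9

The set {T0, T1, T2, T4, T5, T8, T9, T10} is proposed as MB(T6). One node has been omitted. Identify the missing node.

Ch(T6) = {T8, T9, T10}.
T6 has parent T0.
Co-parents of T6 (other parents of its children):
  T8: T5
  T9: T3, T4, T5, T8
  T10: T1, T2, T5, T9
MB(T6) = {T0, T1, T2, T3, T4, T5, T8, T9, T10}.
Comparing with the claimed set, T3 is missing.

T3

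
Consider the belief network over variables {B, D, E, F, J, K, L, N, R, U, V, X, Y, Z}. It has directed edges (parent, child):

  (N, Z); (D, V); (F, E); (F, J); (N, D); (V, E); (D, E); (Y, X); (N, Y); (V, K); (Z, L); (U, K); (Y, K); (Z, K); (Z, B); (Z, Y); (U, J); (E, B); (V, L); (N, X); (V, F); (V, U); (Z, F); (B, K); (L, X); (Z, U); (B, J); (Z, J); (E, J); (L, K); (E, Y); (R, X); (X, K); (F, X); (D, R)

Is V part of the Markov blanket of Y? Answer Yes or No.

Yes

V is a co-parent of Y: both are parents of K.
So V ∈ MB(Y).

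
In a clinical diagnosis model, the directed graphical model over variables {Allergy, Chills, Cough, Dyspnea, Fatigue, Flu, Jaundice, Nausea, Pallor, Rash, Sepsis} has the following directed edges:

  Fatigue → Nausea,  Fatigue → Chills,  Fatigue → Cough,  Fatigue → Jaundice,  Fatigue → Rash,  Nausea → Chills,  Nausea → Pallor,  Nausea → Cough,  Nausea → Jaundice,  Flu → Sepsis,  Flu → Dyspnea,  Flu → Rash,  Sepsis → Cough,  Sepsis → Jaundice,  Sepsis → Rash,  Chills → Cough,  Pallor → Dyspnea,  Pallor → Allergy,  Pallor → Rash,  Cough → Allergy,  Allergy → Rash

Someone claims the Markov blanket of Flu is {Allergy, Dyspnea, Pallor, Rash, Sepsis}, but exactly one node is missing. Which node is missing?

Fatigue

Flu has children Dyspnea, Rash, Sepsis.
Flu has no parents.
Parents of each child, excluding Flu:
  Sepsis: —
  Dyspnea: Pallor
  Rash: Allergy, Fatigue, Pallor, Sepsis
MB(Flu) = {Allergy, Dyspnea, Fatigue, Pallor, Rash, Sepsis}.
Comparing with the claimed set, Fatigue is missing.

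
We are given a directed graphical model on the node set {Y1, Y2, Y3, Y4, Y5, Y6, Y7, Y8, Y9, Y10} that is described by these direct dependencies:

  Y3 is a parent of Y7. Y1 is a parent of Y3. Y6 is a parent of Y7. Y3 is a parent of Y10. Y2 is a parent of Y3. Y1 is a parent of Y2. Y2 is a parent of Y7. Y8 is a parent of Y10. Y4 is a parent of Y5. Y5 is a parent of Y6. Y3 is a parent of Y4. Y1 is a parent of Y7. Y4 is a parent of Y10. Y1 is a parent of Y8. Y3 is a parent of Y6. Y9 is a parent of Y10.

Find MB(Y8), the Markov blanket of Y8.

{Y1, Y3, Y4, Y9, Y10}

A node's Markov blanket = Pa ∪ Ch ∪ (parents of Ch other than the node itself).
Y8 has parent Y1.
Y8's children: Y10.
For each child, the remaining parents (spouses of Y8):
  Y10: Y3, Y4, Y9
Taking the union gives {Y1, Y3, Y4, Y9, Y10}.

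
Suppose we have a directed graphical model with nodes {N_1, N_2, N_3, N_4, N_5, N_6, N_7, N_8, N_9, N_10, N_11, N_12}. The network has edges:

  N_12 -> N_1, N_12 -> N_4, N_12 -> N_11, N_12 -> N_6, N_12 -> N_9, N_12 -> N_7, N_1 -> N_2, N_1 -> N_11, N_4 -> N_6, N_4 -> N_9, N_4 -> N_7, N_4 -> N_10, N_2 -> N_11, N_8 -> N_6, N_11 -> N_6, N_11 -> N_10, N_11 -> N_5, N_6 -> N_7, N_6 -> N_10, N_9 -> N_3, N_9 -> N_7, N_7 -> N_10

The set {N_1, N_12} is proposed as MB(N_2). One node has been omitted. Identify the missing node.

N_11

The Markov blanket of a node is its parents, its children, and the other parents of its children.
N_2's parents: N_1.
Children of N_2: N_11.
Parents of each child, excluding N_2:
  parents(N_11) \ {N_2} = {N_1, N_12}.
MB(N_2) = {N_1, N_11, N_12}.
Comparing with the claimed set, N_11 is missing.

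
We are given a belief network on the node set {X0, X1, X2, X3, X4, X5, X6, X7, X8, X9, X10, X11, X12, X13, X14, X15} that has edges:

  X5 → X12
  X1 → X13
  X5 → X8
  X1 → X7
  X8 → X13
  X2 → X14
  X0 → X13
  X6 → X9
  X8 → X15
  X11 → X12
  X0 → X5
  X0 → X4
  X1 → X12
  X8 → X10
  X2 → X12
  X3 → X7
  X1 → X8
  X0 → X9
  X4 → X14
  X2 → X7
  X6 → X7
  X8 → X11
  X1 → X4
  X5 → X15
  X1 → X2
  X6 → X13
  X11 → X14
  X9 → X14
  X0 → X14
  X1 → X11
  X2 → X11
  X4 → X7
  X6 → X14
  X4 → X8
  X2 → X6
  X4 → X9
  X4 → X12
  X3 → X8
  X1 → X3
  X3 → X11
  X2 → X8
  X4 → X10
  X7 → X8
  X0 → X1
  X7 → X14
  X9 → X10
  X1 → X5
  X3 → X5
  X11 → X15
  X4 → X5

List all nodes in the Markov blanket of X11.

{X0, X1, X2, X3, X4, X5, X6, X7, X8, X9, X12, X14, X15}

The Markov blanket of a node is its parents, its children, and the other parents of its children.
X11 has parents X1, X2, X3, X8.
Children of X11: X12, X14, X15.
Parents of each child, excluding X11:
  X12: X1, X2, X4, X5
  X14: X0, X2, X4, X6, X7, X9
  X15: X5, X8
Union: {X1, X2, X3, X8} ∪ {X12, X14, X15} ∪ {X0, X1, X2, X4, X5, X6, X7, X8, X9} = {X0, X1, X2, X3, X4, X5, X6, X7, X8, X9, X12, X14, X15}.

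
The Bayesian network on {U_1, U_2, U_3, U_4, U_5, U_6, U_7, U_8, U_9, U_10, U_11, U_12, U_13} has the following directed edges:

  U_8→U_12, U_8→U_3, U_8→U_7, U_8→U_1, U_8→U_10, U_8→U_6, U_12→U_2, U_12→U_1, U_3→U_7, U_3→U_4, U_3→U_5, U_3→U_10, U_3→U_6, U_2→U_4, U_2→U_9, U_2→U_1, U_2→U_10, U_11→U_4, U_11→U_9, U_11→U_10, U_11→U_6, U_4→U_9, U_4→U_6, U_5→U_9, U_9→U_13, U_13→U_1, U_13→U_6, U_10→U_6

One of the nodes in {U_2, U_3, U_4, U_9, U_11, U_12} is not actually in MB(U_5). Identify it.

The Markov blanket of a node is its parents, its children, and the other parents of its children.
Pa(U_5) = {U_3}.
Children of U_5: U_9.
Co-parents of U_5 (other parents of its children):
  U_9's other parents are U_2, U_4, U_11.
MB(U_5) = {U_2, U_3, U_4, U_9, U_11}.
U_12 is neither a parent, child, nor co-parent of U_5, so it does not belong.

U_12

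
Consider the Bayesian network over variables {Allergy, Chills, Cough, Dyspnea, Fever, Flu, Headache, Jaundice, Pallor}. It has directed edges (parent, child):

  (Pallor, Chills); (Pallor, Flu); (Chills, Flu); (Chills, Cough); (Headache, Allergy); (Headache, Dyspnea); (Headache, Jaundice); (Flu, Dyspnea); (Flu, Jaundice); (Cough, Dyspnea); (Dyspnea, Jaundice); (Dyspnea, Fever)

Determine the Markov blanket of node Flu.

A node's Markov blanket = Pa ∪ Ch ∪ (parents of Ch other than the node itself).
Ch(Flu) = {Dyspnea, Jaundice}.
Flu has parents Chills, Pallor.
Parents of each child, excluding Flu:
  Dyspnea: Cough, Headache
  Jaundice: Dyspnea, Headache
So the Markov blanket of Flu is {Chills, Cough, Dyspnea, Headache, Jaundice, Pallor}.

{Chills, Cough, Dyspnea, Headache, Jaundice, Pallor}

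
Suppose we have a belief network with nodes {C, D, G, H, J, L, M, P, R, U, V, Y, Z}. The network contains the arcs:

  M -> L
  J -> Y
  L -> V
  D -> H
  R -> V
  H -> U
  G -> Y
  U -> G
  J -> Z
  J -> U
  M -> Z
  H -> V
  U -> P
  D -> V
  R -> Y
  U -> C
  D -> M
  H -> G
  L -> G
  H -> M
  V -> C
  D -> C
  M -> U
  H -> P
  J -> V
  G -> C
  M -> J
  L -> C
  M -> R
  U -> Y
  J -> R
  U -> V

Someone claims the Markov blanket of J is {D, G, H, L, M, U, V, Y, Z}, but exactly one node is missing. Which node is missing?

A node's Markov blanket = Pa ∪ Ch ∪ (parents of Ch other than the node itself).
Pa(J) = {M}.
J's children: R, U, V, Y, Z.
Co-parents of J (other parents of its children):
  parents(R) \ {J} = {M}.
  U's other parents are H, M.
  Y's other parents are G, R, U.
  V's other parents are D, H, L, R, U.
  Z also has parent M.
MB(J) = {D, G, H, L, M, R, U, V, Y, Z}.
Comparing with the claimed set, R is missing.

R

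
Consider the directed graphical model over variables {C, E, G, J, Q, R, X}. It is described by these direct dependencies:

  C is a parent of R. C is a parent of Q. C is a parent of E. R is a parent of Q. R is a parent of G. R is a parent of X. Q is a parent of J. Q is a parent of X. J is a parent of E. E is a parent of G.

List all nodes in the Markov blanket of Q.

Recall MB(v) = parents ∪ children ∪ spouses, where spouses are the other parents of v's children.
Parents of Q: C, R.
Ch(Q) = {J, X}.
Parents of each child, excluding Q:
  J has no other parent.
  parents(X) \ {Q} = {R}.
Taking the union gives {C, J, R, X}.

{C, J, R, X}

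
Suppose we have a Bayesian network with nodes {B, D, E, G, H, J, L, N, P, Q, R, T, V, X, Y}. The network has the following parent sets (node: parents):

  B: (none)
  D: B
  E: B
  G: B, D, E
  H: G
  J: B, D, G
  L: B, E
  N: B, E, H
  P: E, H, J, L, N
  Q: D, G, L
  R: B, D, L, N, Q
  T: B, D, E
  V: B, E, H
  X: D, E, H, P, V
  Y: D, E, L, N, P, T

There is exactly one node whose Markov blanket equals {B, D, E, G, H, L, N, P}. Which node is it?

J

The target node must have every member of {B, D, E, G, H, L, N, P} as a parent, child, or co-parent, and no others.
Parents of J: B, D, G; children: P; co-parents: E, H, L, N.
These exactly cover the given set, so the node is J.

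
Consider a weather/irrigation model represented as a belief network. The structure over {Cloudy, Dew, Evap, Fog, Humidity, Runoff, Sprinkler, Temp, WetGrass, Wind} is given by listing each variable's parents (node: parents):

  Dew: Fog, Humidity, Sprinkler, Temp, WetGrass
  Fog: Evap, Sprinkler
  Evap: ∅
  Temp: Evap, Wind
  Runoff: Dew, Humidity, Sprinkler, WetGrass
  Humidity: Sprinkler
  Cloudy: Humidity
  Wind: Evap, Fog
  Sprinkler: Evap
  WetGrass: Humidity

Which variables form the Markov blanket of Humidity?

{Cloudy, Dew, Fog, Runoff, Sprinkler, Temp, WetGrass}

Ch(Humidity) = {Cloudy, Dew, Runoff, WetGrass}.
Parents of Humidity: Sprinkler.
Co-parents of Humidity (other parents of its children):
  WetGrass: —
  Cloudy: —
  Dew: Fog, Sprinkler, Temp, WetGrass
  Runoff: Dew, Sprinkler, WetGrass
Union: {Sprinkler} ∪ {Cloudy, Dew, Runoff, WetGrass} ∪ {Dew, Fog, Sprinkler, Temp, WetGrass} = {Cloudy, Dew, Fog, Runoff, Sprinkler, Temp, WetGrass}.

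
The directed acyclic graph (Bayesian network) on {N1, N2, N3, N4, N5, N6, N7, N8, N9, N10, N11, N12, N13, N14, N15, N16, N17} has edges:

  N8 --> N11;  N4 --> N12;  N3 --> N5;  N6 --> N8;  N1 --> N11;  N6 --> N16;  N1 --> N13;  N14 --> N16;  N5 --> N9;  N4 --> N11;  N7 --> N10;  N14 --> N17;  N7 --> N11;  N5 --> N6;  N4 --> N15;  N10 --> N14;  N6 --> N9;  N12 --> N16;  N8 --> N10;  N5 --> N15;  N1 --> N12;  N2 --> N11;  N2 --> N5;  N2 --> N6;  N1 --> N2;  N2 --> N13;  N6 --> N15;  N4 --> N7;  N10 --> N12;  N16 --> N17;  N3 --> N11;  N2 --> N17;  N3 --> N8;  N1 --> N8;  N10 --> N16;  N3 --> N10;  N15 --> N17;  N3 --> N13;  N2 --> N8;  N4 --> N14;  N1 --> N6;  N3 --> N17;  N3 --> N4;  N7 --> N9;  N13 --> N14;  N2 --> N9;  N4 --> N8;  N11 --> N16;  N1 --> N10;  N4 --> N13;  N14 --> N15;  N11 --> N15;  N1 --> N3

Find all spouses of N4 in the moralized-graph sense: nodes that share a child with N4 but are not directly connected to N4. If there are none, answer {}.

{N1, N2, N5, N6, N10}

Children of N4: N7, N8, N11, N12, N13, N14, N15.
  N7 has no other parent.
  parents(N8) \ {N4} = {N1, N2, N3, N6}.
  parents(N11) \ {N4} = {N1, N2, N3, N7, N8}.
  parents(N12) \ {N4} = {N1, N10}.
  N13's other parents are N1, N2, N3.
  parents(N14) \ {N4} = {N10, N13}.
  N15 also has parents N5, N6, N11, N14.
Excluding nodes already adjacent to N4 (N3, N7, N8, N11, N12, N13, N14, N15), the co-parent-only contribution is {N1, N2, N5, N6, N10}.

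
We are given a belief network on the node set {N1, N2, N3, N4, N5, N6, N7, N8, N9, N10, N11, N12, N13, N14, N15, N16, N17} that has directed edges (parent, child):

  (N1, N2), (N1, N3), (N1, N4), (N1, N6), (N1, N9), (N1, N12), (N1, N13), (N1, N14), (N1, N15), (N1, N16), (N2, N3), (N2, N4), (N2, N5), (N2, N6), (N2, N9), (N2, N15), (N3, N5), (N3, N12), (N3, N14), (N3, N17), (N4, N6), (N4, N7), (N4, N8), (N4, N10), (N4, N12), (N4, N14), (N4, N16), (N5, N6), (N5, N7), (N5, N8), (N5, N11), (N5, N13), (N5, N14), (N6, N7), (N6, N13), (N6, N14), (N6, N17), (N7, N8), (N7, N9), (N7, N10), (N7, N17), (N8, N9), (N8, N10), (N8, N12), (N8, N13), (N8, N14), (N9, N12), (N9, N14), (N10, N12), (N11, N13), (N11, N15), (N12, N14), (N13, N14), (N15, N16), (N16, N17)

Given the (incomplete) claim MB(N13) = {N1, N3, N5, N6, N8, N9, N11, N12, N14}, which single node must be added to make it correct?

By definition, MB(N13) is built from N13's parents, N13's children, and the co-parents of N13.
Parents of N13: N1, N5, N6, N8, N11.
N13's children: N14.
Co-parents of N13 (other parents of its children):
  N14: N1, N3, N4, N5, N6, N8, N9, N12
MB(N13) = {N1, N3, N4, N5, N6, N8, N9, N11, N12, N14}.
Comparing with the claimed set, N4 is missing.

N4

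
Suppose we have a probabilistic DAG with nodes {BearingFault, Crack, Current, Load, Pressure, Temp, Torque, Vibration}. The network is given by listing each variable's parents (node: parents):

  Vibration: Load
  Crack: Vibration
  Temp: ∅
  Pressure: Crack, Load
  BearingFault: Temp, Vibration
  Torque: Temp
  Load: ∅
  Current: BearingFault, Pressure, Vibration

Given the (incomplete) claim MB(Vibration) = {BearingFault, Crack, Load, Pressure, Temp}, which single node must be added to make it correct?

Recall MB(v) = parents ∪ children ∪ spouses, where spouses are the other parents of v's children.
Pa(Vibration) = {Load}.
Vibration has children BearingFault, Crack, Current.
Co-parents of Vibration (other parents of its children):
  Crack: no additional parents.
  BearingFault also has parent Temp.
  parents(Current) \ {Vibration} = {BearingFault, Pressure}.
MB(Vibration) = {BearingFault, Crack, Current, Load, Pressure, Temp}.
Comparing with the claimed set, Current is missing.

Current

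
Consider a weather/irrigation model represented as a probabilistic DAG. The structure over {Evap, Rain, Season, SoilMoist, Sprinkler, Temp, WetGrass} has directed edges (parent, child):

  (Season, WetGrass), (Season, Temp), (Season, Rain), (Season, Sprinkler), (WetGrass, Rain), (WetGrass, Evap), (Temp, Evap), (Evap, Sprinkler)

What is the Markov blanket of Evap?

{Season, Sprinkler, Temp, WetGrass}

Ch(Evap) = {Sprinkler}.
Evap's parents: Temp, WetGrass.
For each child, the remaining parents (spouses of Evap):
  Sprinkler: Season
MB(Evap) = {Season, Sprinkler, Temp, WetGrass}.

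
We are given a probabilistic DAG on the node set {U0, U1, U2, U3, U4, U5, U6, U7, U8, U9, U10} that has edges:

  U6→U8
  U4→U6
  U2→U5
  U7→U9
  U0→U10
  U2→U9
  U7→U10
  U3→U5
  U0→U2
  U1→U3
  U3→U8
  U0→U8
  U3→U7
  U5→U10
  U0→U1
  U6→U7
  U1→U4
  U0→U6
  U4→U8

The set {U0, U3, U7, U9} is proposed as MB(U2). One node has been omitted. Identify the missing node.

U5

The Markov blanket of a node is its parents, its children, and the other parents of its children.
U2 has children U5, U9.
U2's parents: U0.
Co-parents of U2 (other parents of its children):
  U5 also has parent U3.
  parents(U9) \ {U2} = {U7}.
MB(U2) = {U0, U3, U5, U7, U9}.
Comparing with the claimed set, U5 is missing.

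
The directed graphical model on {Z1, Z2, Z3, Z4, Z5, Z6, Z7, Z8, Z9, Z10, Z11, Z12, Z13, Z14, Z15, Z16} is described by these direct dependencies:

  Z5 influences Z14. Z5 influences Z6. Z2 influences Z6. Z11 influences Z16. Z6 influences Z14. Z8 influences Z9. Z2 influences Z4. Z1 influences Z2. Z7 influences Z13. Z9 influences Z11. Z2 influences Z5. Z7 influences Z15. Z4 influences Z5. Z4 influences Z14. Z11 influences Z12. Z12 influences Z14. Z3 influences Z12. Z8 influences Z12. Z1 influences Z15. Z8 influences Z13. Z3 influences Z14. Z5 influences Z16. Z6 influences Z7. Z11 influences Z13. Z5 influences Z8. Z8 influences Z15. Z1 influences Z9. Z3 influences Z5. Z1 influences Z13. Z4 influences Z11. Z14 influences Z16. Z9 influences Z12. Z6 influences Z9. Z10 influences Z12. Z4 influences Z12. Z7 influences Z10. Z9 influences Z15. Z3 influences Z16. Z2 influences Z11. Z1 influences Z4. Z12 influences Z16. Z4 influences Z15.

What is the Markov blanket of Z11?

{Z1, Z2, Z3, Z4, Z5, Z7, Z8, Z9, Z10, Z12, Z13, Z14, Z16}

By definition, MB(Z11) is built from Z11's parents, Z11's children, and the co-parents of Z11.
Ch(Z11) = {Z12, Z13, Z16}.
Parents of Z11: Z2, Z4, Z9.
For each child, the remaining parents (spouses of Z11):
  parents(Z12) \ {Z11} = {Z3, Z4, Z8, Z9, Z10}.
  Z13 also has parents Z1, Z7, Z8.
  Z16 also has parents Z3, Z5, Z12, Z14.
So the Markov blanket of Z11 is {Z1, Z2, Z3, Z4, Z5, Z7, Z8, Z9, Z10, Z12, Z13, Z14, Z16}.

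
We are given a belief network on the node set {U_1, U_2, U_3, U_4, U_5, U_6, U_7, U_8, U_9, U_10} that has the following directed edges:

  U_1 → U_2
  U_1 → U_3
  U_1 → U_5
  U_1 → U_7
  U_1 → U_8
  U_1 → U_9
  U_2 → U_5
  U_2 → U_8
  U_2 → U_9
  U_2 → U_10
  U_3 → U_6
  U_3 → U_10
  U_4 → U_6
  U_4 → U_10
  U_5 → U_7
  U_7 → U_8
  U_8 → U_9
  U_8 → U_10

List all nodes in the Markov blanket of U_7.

{U_1, U_2, U_5, U_8}

Children of U_7: U_8.
U_7 has parents U_1, U_5.
For each child, the remaining parents (spouses of U_7):
  U_8 also has parents U_1, U_2.
Union: {U_1, U_5} ∪ {U_8} ∪ {U_1, U_2} = {U_1, U_2, U_5, U_8}.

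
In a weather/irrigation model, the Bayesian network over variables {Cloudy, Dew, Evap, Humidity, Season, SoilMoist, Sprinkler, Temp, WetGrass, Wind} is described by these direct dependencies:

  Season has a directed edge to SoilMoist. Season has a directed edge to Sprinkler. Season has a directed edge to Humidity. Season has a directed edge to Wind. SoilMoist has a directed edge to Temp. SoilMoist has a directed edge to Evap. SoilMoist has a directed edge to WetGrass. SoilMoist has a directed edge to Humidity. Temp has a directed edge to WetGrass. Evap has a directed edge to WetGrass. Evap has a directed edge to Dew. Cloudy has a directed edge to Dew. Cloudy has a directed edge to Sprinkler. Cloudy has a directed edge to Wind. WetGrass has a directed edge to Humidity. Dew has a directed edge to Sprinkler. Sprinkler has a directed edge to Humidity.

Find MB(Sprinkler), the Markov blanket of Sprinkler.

By definition, MB(Sprinkler) is built from Sprinkler's parents, Sprinkler's children, and the co-parents of Sprinkler.
Sprinkler's children: Humidity.
Sprinkler has parents Cloudy, Dew, Season.
Co-parents of Sprinkler (other parents of its children):
  parents(Humidity) \ {Sprinkler} = {Season, SoilMoist, WetGrass}.
So the Markov blanket of Sprinkler is {Cloudy, Dew, Humidity, Season, SoilMoist, WetGrass}.

{Cloudy, Dew, Humidity, Season, SoilMoist, WetGrass}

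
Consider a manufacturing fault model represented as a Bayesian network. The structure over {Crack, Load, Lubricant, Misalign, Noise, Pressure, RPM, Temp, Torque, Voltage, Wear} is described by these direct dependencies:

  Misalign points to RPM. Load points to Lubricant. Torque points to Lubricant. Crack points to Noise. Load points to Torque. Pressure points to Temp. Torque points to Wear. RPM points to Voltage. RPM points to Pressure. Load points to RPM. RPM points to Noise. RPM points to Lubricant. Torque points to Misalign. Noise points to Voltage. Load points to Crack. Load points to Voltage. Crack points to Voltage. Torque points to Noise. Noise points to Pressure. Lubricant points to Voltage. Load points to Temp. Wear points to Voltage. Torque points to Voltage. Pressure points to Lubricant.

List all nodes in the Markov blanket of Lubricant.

By definition, MB(Lubricant) is built from Lubricant's parents, Lubricant's children, and the co-parents of Lubricant.
Lubricant has parents Load, Pressure, RPM, Torque.
Children of Lubricant: Voltage.
Other parents of Lubricant's children:
  Voltage: Crack, Load, Noise, RPM, Torque, Wear
Union: {Load, Pressure, RPM, Torque} ∪ {Voltage} ∪ {Crack, Load, Noise, RPM, Torque, Wear} = {Crack, Load, Noise, Pressure, RPM, Torque, Voltage, Wear}.

{Crack, Load, Noise, Pressure, RPM, Torque, Voltage, Wear}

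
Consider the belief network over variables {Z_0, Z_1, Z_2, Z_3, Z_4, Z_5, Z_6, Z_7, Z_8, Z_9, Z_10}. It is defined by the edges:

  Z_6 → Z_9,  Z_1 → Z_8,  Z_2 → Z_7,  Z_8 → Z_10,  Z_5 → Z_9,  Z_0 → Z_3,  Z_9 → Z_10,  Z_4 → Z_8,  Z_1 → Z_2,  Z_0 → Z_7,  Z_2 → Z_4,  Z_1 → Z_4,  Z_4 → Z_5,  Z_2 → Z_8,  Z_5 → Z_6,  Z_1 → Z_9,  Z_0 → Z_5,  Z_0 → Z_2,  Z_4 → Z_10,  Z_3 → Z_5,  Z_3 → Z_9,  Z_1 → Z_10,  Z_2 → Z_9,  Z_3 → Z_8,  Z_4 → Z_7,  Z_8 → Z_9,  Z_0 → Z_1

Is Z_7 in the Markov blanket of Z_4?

Yes

Z_7 is a child of Z_4.
So Z_7 ∈ MB(Z_4).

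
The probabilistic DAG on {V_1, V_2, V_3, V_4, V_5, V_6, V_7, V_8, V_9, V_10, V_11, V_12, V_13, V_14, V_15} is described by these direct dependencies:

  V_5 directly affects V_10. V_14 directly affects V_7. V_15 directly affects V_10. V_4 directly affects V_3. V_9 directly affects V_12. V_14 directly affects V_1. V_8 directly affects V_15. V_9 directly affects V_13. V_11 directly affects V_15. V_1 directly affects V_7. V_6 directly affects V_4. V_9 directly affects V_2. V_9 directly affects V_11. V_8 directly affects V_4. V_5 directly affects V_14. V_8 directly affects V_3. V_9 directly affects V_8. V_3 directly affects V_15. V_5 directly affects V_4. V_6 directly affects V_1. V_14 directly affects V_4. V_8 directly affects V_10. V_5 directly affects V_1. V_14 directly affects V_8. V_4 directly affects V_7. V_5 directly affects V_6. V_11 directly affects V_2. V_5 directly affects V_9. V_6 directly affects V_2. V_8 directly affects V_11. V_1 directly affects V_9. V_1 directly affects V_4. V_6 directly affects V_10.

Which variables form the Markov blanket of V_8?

By definition, MB(V_8) is built from V_8's parents, V_8's children, and the co-parents of V_8.
Children of V_8: V_3, V_4, V_10, V_11, V_15.
Pa(V_8) = {V_9, V_14}.
Other parents of V_8's children:
  V_11: V_9
  V_4: V_1, V_5, V_6, V_14
  V_3: V_4
  V_15: V_3, V_11
  V_10: V_5, V_6, V_15
So the Markov blanket of V_8 is {V_1, V_3, V_4, V_5, V_6, V_9, V_10, V_11, V_14, V_15}.

{V_1, V_3, V_4, V_5, V_6, V_9, V_10, V_11, V_14, V_15}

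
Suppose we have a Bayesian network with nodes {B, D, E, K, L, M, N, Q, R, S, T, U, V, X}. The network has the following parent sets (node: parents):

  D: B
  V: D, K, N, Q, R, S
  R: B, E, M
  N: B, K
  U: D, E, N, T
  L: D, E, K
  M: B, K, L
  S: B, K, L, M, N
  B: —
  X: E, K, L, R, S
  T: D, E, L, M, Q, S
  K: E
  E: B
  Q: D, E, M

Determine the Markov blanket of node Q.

Recall MB(v) = parents ∪ children ∪ spouses, where spouses are the other parents of v's children.
Q has parents D, E, M.
Ch(Q) = {T, V}.
For each child, the remaining parents (spouses of Q):
  parents(T) \ {Q} = {D, E, L, M, S}.
  parents(V) \ {Q} = {D, K, N, R, S}.
MB(Q) = {D, E, K, L, M, N, R, S, T, V}.

{D, E, K, L, M, N, R, S, T, V}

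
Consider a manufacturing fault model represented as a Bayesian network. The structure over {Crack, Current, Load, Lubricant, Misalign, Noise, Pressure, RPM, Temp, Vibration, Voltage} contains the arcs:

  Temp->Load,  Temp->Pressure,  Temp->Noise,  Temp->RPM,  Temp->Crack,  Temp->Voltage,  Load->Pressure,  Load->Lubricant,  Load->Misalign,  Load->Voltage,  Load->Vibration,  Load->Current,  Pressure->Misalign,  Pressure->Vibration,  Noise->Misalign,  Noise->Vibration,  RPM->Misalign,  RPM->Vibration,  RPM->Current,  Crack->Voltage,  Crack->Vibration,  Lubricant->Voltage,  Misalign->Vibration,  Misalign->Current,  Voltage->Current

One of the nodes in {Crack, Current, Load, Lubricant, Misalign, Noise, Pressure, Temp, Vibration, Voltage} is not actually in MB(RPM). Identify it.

Lubricant

RPM has parent Temp.
RPM has children Current, Misalign, Vibration.
For each child, the remaining parents (spouses of RPM):
  Misalign: Load, Noise, Pressure
  Vibration: Crack, Load, Misalign, Noise, Pressure
  Current: Load, Misalign, Voltage
MB(RPM) = {Crack, Current, Load, Misalign, Noise, Pressure, Temp, Vibration, Voltage}.
Lubricant is neither a parent, child, nor co-parent of RPM, so it does not belong.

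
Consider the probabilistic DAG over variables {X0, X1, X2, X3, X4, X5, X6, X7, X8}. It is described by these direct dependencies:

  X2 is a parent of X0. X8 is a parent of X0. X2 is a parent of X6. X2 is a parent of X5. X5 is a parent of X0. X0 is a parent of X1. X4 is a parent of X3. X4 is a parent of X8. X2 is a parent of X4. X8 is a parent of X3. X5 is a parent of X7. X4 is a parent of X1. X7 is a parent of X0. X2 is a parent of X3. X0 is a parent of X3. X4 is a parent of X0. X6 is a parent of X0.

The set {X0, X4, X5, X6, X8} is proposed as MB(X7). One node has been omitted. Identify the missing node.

Recall MB(v) = parents ∪ children ∪ spouses, where spouses are the other parents of v's children.
X7's parents: X5.
X7's children: X0.
Other parents of X7's children:
  X0: X2, X4, X5, X6, X8
MB(X7) = {X0, X2, X4, X5, X6, X8}.
Comparing with the claimed set, X2 is missing.

X2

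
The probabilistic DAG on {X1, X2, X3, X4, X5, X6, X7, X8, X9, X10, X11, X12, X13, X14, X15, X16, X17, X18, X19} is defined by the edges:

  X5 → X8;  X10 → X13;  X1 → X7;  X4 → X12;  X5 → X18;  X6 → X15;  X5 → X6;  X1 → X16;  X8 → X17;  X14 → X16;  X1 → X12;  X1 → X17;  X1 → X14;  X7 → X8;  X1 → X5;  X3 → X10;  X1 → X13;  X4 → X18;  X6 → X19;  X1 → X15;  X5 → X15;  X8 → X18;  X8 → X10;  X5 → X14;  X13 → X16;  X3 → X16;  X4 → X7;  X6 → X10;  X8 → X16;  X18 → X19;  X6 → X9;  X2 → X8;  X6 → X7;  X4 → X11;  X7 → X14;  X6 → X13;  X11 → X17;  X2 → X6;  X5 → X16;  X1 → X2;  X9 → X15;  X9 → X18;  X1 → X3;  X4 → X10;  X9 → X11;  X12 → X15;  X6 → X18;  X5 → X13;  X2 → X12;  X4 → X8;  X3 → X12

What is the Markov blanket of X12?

X12's children: X15.
Parents of X12: X1, X2, X3, X4.
Parents of each child, excluding X12:
  X15: X1, X5, X6, X9
So the Markov blanket of X12 is {X1, X2, X3, X4, X5, X6, X9, X15}.

{X1, X2, X3, X4, X5, X6, X9, X15}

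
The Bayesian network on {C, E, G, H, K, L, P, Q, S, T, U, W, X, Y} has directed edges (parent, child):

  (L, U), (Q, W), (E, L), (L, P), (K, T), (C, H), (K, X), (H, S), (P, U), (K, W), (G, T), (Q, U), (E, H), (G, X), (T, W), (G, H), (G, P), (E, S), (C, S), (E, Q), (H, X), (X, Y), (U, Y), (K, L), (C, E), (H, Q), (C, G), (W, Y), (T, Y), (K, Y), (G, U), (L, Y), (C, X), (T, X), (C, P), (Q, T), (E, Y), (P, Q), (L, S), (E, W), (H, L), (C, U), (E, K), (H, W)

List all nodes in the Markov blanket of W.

Recall MB(v) = parents ∪ children ∪ spouses, where spouses are the other parents of v's children.
W has parents E, H, K, Q, T.
W has child Y.
Other parents of W's children:
  Y also has parents E, K, L, T, U, X.
So the Markov blanket of W is {E, H, K, L, Q, T, U, X, Y}.

{E, H, K, L, Q, T, U, X, Y}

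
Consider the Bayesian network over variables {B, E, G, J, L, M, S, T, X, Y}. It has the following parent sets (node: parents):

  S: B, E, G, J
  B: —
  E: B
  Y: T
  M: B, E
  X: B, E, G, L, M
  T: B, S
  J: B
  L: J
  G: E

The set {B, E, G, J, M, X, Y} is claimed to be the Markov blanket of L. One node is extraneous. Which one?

Y

By definition, MB(L) is built from L's parents, L's children, and the co-parents of L.
Children of L: X.
L's parents: J.
For each child, the remaining parents (spouses of L):
  X also has parents B, E, G, M.
MB(L) = {B, E, G, J, M, X}.
Y is neither a parent, child, nor co-parent of L, so it does not belong.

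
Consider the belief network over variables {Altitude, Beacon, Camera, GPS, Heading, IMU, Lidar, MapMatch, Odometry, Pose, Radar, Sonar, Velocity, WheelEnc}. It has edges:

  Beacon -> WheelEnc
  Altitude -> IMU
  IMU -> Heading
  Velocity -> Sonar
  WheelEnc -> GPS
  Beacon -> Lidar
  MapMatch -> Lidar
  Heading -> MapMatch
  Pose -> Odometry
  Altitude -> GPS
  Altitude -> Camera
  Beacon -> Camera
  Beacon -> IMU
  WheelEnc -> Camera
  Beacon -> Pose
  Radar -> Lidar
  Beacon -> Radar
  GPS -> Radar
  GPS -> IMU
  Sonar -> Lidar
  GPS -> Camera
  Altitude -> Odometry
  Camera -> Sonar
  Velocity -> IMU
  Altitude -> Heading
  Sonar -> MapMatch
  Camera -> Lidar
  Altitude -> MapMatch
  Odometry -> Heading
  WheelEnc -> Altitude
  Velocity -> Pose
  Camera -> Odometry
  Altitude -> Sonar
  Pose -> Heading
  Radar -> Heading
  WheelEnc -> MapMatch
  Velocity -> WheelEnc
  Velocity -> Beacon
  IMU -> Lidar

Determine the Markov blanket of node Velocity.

Recall MB(v) = parents ∪ children ∪ spouses, where spouses are the other parents of v's children.
Pa(Velocity) = {}.
Ch(Velocity) = {Beacon, IMU, Pose, Sonar, WheelEnc}.
Co-parents of Velocity (other parents of its children):
  Beacon: no additional parents.
  WheelEnc also has parent Beacon.
  Pose also has parent Beacon.
  IMU also has parents Altitude, Beacon, GPS.
  parents(Sonar) \ {Velocity} = {Altitude, Camera}.
Union: {} ∪ {Beacon, IMU, Pose, Sonar, WheelEnc} ∪ {Altitude, Beacon, Camera, GPS} = {Altitude, Beacon, Camera, GPS, IMU, Pose, Sonar, WheelEnc}.

{Altitude, Beacon, Camera, GPS, IMU, Pose, Sonar, WheelEnc}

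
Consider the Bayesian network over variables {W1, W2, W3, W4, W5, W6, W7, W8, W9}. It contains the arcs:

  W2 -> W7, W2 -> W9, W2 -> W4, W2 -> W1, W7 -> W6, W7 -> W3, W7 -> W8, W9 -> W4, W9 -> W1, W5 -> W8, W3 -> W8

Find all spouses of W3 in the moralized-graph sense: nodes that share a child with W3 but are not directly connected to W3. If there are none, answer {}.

Children of W3: W8.
  W8's other parents are W5, W7.
Excluding nodes already adjacent to W3 (W7, W8), the co-parent-only contribution is {W5}.

{W5}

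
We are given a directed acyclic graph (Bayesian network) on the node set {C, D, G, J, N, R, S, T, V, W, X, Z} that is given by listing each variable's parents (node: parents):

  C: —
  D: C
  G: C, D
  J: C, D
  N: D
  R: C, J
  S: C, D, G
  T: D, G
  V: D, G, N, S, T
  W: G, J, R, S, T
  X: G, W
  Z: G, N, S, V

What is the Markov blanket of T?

{D, G, J, N, R, S, V, W}

Pa(T) = {D, G}.
T's children: V, W.
For each child, the remaining parents (spouses of T):
  V also has parents D, G, N, S.
  W's other parents are G, J, R, S.
MB(T) = {D, G, J, N, R, S, V, W}.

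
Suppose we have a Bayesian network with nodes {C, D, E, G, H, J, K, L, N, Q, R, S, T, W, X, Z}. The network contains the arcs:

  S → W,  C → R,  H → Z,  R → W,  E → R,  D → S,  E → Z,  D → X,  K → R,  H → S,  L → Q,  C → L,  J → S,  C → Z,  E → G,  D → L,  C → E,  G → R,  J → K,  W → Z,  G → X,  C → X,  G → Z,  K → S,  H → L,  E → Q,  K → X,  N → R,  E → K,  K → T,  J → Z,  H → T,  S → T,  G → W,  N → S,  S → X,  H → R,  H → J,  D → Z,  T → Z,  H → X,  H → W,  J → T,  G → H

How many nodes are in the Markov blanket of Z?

Children of Z: none.
Parents of Z: C, D, E, G, H, J, T, W.
With no children, Z has no spouses; the co-parent set is empty.
MB(Z) = {C, D, E, G, H, J, T, W}, which has 8 nodes.

8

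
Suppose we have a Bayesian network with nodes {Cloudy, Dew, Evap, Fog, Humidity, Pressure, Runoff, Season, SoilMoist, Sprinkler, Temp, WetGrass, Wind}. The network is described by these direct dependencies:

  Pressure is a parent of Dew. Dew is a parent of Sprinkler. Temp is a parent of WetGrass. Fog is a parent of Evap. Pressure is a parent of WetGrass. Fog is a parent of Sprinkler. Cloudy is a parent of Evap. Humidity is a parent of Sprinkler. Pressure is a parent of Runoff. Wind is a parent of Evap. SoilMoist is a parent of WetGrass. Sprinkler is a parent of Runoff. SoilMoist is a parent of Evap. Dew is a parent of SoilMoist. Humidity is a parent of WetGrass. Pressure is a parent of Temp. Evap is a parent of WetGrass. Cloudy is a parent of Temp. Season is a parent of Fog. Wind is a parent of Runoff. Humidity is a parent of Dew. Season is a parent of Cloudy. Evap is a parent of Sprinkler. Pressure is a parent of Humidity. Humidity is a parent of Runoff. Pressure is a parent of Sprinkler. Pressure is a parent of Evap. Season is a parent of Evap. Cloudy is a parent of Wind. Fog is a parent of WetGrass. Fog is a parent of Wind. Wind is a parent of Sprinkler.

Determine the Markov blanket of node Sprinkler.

{Dew, Evap, Fog, Humidity, Pressure, Runoff, Wind}

By definition, MB(Sprinkler) is built from Sprinkler's parents, Sprinkler's children, and the co-parents of Sprinkler.
Parents of Sprinkler: Dew, Evap, Fog, Humidity, Pressure, Wind.
Sprinkler's children: Runoff.
Other parents of Sprinkler's children:
  parents(Runoff) \ {Sprinkler} = {Humidity, Pressure, Wind}.
So the Markov blanket of Sprinkler is {Dew, Evap, Fog, Humidity, Pressure, Runoff, Wind}.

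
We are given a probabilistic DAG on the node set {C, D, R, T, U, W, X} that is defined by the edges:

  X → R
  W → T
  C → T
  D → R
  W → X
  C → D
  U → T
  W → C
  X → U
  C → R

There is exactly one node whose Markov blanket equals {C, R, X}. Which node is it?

D

The target node must have every member of {C, R, X} as a parent, child, or co-parent, and no others.
Parents of D: C; children: R; co-parents: C, X.
These exactly cover the given set, so the node is D.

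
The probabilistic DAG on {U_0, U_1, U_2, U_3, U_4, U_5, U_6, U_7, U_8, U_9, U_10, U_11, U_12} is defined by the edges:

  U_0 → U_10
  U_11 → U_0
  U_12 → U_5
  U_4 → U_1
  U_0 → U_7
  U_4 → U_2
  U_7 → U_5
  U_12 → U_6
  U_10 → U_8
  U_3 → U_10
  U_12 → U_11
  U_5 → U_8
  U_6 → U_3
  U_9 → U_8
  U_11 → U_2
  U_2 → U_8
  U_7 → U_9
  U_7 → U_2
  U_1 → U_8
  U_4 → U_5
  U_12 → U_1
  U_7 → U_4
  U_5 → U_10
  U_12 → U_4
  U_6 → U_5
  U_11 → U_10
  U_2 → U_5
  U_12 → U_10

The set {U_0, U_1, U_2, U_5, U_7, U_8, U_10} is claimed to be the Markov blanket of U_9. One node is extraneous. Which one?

The Markov blanket of a node is its parents, its children, and the other parents of its children.
Parents of U_9: U_7.
Ch(U_9) = {U_8}.
For each child, the remaining parents (spouses of U_9):
  U_8: U_1, U_2, U_5, U_10
MB(U_9) = {U_1, U_2, U_5, U_7, U_8, U_10}.
U_0 is neither a parent, child, nor co-parent of U_9, so it does not belong.

U_0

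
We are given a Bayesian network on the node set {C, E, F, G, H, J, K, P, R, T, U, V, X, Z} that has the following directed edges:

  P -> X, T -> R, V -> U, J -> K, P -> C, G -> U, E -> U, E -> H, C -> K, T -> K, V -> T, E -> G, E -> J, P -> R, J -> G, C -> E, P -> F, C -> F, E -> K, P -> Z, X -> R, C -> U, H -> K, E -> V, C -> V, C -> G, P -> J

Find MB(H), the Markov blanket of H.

{C, E, J, K, T}

Recall MB(v) = parents ∪ children ∪ spouses, where spouses are the other parents of v's children.
H's parents: E.
H has child K.
Co-parents of H (other parents of its children):
  K: C, E, J, T
Taking the union gives {C, E, J, K, T}.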